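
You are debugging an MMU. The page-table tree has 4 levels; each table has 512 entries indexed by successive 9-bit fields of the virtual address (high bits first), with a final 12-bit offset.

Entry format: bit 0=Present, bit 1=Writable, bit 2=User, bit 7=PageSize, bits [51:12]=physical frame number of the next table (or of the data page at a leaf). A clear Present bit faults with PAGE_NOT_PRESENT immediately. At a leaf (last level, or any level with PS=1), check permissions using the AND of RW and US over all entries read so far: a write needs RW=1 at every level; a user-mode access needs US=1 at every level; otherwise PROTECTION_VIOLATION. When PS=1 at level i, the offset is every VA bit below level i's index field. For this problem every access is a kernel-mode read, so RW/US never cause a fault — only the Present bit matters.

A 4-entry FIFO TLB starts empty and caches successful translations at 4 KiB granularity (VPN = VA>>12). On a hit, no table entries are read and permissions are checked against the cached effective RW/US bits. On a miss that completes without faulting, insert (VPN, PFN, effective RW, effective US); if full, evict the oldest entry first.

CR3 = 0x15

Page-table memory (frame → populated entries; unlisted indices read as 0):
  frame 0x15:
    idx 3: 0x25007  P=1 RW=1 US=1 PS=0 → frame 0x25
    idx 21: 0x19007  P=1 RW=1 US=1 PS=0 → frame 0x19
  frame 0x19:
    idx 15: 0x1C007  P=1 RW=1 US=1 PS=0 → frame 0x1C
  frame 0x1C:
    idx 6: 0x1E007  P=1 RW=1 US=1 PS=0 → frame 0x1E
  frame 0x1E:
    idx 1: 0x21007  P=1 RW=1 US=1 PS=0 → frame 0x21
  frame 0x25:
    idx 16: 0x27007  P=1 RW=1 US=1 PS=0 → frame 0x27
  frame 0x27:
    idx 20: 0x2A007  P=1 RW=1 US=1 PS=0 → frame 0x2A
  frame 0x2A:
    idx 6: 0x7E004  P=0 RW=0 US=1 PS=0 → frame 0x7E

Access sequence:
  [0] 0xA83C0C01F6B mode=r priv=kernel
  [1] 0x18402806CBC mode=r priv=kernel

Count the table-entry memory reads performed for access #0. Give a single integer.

Walk each access:
#0 VA=0xA83C0C01F6B (r,kernel):
  [0] read 0x15 idx=21: raw=0x19007 flags P=1 W=1 U=1 S=0
  [1] read 0x19 idx=15: raw=0x1C007 flags P=1 W=1 U=1 S=0
  [2] read 0x1C idx=6: raw=0x1E007 flags P=1 W=1 U=1 S=0
  [3] read 0x1E idx=1: raw=0x21007 flags P=1 W=1 U=1 S=0
  → PA=0x21F6B  (4 entries read)
#1 VA=0x18402806CBC (r,kernel):
  [0] read 0x15 idx=3: raw=0x25007 flags P=1 W=1 U=1 S=0
  [1] read 0x25 idx=16: raw=0x27007 flags P=1 W=1 U=1 S=0
  [2] read 0x27 idx=20: raw=0x2A007 flags P=1 W=1 U=1 S=0
  [3] read 0x2A idx=6: raw=0x7E004 flags P=0 W=0 U=1 S=0
  → PAGE_NOT_PRESENT  (4 entries read)

Entries read for #0: 4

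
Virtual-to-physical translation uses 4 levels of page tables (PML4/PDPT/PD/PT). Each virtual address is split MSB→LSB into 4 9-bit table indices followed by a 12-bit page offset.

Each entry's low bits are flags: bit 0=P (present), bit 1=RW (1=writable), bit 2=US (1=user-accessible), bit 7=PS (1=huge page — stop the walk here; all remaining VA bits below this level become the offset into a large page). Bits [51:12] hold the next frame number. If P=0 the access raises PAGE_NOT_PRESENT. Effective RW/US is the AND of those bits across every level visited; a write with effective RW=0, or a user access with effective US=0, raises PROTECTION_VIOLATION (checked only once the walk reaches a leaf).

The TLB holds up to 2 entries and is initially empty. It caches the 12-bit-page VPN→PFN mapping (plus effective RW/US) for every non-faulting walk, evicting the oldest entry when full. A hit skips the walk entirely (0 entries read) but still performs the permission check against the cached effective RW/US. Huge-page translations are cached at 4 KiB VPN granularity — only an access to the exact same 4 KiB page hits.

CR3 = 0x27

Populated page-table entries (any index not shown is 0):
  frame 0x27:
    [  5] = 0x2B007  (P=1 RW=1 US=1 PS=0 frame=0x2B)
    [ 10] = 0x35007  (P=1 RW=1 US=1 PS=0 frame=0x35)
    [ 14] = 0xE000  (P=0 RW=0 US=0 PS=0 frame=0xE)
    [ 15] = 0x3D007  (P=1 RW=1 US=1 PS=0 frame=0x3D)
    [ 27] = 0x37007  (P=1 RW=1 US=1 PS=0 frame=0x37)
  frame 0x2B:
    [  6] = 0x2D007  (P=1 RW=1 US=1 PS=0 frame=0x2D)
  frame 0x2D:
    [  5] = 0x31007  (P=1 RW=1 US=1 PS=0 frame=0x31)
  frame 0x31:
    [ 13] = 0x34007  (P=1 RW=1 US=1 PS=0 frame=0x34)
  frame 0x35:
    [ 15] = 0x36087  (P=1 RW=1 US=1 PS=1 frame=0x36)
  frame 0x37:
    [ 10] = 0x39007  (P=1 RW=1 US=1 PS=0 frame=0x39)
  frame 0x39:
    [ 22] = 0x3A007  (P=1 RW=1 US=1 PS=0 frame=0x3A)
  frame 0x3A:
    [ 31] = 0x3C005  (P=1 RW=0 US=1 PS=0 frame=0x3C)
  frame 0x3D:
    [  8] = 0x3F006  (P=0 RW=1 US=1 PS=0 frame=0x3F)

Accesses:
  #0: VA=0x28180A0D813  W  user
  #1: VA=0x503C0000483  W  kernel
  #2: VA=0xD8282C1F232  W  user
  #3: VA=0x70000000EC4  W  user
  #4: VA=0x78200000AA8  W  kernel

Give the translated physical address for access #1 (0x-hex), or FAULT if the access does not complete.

Per-access translation:
#0 VA=0x28180A0D813 (w,user):
  L0: frame=0x27 idx=5 entry=0x2B007 [P=1 RW=1 US=1 PS=0]
  L1: frame=0x2B idx=6 entry=0x2D007 [P=1 RW=1 US=1 PS=0]
  L2: frame=0x2D idx=5 entry=0x31007 [P=1 RW=1 US=1 PS=0]
  L3: frame=0x31 idx=13 entry=0x34007 [P=1 RW=1 US=1 PS=0]
  ⇒ phys 0x34813  [4 reads]
#1 VA=0x503C0000483 (w,kernel):
  L0: frame=0x27 idx=10 entry=0x35007 [P=1 RW=1 US=1 PS=0]
  L1: frame=0x35 idx=15 entry=0x36087 [P=1 RW=1 US=1 PS=1]
  ⇒ phys 0x36483 (huge @L1)  [2 reads]
#2 VA=0xD8282C1F232 (w,user):
  L0: frame=0x27 idx=27 entry=0x37007 [P=1 RW=1 US=1 PS=0]
  L1: frame=0x37 idx=10 entry=0x39007 [P=1 RW=1 US=1 PS=0]
  L2: frame=0x39 idx=22 entry=0x3A007 [P=1 RW=1 US=1 PS=0]
  L3: frame=0x3A idx=31 entry=0x3C005 [P=1 RW=0 US=1 PS=0]
  → PROTECTION_VIOLATION  (4 entries read)
#3 VA=0x70000000EC4 (w,user):
  L0: frame=0x27 idx=14 entry=0xE000 [P=0 RW=0 US=0 PS=0]
  → PAGE_NOT_PRESENT  (1 entries read)
#4 VA=0x78200000AA8 (w,kernel):
  L0: frame=0x27 idx=15 entry=0x3D007 [P=1 RW=1 US=1 PS=0]
  L1: frame=0x3D idx=8 entry=0x3F006 [P=0 RW=1 US=1 PS=0]
  → PAGE_NOT_PRESENT  (2 entries read)

Access #1 PA: 0x36483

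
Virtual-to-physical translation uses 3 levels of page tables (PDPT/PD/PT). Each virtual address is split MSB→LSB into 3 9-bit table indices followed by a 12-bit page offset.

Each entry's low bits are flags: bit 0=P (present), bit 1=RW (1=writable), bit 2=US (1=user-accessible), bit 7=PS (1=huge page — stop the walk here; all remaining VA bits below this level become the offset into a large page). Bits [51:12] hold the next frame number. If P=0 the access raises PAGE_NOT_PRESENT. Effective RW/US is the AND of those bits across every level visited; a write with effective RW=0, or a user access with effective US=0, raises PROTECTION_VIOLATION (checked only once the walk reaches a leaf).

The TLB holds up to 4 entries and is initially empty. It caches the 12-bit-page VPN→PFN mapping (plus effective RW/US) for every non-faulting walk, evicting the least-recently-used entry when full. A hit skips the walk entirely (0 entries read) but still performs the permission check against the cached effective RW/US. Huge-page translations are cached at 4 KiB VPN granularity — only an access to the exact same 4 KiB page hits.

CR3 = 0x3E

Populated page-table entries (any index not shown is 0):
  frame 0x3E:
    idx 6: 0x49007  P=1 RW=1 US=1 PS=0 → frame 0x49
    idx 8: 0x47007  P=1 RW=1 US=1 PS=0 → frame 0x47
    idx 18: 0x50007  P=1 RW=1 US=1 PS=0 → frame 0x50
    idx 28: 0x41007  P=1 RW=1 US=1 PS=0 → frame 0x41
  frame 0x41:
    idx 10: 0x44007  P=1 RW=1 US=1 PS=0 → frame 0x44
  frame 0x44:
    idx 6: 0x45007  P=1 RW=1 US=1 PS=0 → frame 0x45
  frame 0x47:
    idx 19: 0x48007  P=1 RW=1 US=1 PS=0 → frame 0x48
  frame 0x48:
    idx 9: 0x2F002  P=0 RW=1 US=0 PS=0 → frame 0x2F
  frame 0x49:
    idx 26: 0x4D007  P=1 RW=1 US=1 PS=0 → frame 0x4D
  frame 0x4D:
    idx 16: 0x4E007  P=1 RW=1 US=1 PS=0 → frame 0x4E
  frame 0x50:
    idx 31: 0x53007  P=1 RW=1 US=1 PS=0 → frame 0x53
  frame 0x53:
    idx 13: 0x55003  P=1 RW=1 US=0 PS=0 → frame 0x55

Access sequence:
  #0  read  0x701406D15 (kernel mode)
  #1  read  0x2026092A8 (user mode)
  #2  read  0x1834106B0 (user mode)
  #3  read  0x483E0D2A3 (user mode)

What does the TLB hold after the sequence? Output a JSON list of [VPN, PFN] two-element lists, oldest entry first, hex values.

Walk each access:
#0 VA=0x701406D15 (r,kernel):
  L0: frame=0x3E idx=28 entry=0x41007 [P=1 RW=1 US=1 PS=0]
  L1: frame=0x41 idx=10 entry=0x44007 [P=1 RW=1 US=1 PS=0]
  L2: frame=0x44 idx=6 entry=0x45007 [P=1 RW=1 US=1 PS=0]
  ⇒ phys 0x45D15  [3 reads]
#1 VA=0x2026092A8 (r,user):
  L0: frame=0x3E idx=8 entry=0x47007 [P=1 RW=1 US=1 PS=0]
  L1: frame=0x47 idx=19 entry=0x48007 [P=1 RW=1 US=1 PS=0]
  L2: frame=0x48 idx=9 entry=0x2F002 [P=0 RW=1 US=0 PS=0]
  ✗ PAGE_NOT_PRESENT  [3 reads]
#2 VA=0x1834106B0 (r,user):
  L0: frame=0x3E idx=6 entry=0x49007 [P=1 RW=1 US=1 PS=0]
  L1: frame=0x49 idx=26 entry=0x4D007 [P=1 RW=1 US=1 PS=0]
  L2: frame=0x4D idx=16 entry=0x4E007 [P=1 RW=1 US=1 PS=0]
  ⇒ phys 0x4E6B0  [3 reads]
#3 VA=0x483E0D2A3 (r,user):
  L0: frame=0x3E idx=18 entry=0x50007 [P=1 RW=1 US=1 PS=0]
  L1: frame=0x50 idx=31 entry=0x53007 [P=1 RW=1 US=1 PS=0]
  L2: frame=0x53 idx=13 entry=0x55003 [P=1 RW=1 US=0 PS=0]
  ✗ PROTECTION_VIOLATION  [3 reads]

TLB: [["0x701406", "0x45"], ["0x183410", "0x4E"]]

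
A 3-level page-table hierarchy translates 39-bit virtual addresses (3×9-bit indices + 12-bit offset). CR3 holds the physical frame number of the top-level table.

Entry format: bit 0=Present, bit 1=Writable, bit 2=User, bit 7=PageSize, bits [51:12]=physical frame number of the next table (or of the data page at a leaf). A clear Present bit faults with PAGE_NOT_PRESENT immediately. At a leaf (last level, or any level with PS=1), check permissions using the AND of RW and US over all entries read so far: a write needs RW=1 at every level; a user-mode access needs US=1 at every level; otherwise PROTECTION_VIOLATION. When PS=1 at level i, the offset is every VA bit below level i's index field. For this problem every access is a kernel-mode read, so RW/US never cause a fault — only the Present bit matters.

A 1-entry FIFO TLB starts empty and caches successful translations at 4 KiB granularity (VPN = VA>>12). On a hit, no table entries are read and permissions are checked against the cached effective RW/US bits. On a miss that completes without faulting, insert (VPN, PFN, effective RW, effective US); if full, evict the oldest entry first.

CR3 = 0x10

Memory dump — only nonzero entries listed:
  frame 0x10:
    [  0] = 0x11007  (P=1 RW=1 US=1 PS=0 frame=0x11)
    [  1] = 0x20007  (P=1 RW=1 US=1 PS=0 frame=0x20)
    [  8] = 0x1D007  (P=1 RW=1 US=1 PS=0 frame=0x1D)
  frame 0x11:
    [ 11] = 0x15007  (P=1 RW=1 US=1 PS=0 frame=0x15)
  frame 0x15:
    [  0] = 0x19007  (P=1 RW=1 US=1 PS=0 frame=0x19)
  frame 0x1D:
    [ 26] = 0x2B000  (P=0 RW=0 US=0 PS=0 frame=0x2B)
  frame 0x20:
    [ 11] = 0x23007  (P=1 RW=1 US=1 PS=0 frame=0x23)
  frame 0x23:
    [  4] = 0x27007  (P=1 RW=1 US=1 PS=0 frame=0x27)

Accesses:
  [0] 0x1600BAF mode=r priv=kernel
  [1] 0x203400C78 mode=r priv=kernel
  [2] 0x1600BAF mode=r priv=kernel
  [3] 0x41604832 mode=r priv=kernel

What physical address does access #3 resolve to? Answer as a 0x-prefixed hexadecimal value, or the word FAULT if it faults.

Trace:
#0 VA=0x1600BAF (r,kernel):
  [0] read 0x10 idx=0: raw=0x11007 flags P=1 W=1 U=1 S=0
  [1] read 0x11 idx=11: raw=0x15007 flags P=1 W=1 U=1 S=0
  [2] read 0x15 idx=0: raw=0x19007 flags P=1 W=1 U=1 S=0
  ⇒ phys 0x19BAF  [3 reads]
#1 VA=0x203400C78 (r,kernel):
  [0] read 0x10 idx=8: raw=0x1D007 flags P=1 W=1 U=1 S=0
  [1] read 0x1D idx=26: raw=0x2B000 flags P=0 W=0 U=0 S=0
  → PAGE_NOT_PRESENT  (2 entries read)
#2 VA=0x1600BAF (r,kernel):
  TLB hit vpn=0x1600 → PA=0x19BAF
#3 VA=0x41604832 (r,kernel):
  [0] read 0x10 idx=1: raw=0x20007 flags P=1 W=1 U=1 S=0
  [1] read 0x20 idx=11: raw=0x23007 flags P=1 W=1 U=1 S=0
  [2] read 0x23 idx=4: raw=0x27007 flags P=1 W=1 U=1 S=0
  ⇒ phys 0x27832  [3 reads]

Access #3 PA: 0x27832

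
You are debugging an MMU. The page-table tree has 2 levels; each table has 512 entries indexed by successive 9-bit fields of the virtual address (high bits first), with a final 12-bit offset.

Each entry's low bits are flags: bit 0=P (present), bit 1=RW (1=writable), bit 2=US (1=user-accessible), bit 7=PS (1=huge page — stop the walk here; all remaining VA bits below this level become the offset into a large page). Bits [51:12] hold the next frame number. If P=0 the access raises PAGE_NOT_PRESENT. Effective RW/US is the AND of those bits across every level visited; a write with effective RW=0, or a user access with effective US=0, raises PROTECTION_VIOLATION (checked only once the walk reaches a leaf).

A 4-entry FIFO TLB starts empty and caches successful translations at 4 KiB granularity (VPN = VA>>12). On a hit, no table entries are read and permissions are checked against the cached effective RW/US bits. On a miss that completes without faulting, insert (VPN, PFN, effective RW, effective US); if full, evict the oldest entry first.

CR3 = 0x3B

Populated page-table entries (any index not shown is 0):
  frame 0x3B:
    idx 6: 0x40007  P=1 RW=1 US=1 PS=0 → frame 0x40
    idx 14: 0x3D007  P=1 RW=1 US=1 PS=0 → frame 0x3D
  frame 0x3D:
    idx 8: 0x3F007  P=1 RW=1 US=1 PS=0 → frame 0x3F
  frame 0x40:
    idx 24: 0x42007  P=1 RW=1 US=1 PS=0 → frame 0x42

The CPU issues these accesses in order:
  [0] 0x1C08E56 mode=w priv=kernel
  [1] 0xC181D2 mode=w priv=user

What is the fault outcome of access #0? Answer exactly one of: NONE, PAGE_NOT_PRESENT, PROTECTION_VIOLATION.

Trace:
#0 VA=0x1C08E56 (w,kernel):
  [0] read 0x3B idx=14: raw=0x3D007 flags P=1 W=1 U=1 S=0
  [1] read 0x3D idx=8: raw=0x3F007 flags P=1 W=1 U=1 S=0
  ✓ 0x3FE56  — 2 lookups
#1 VA=0xC181D2 (w,user):
  [0] read 0x3B idx=6: raw=0x40007 flags P=1 W=1 U=1 S=0
  [1] read 0x40 idx=24: raw=0x42007 flags P=1 W=1 U=1 S=0
  ✓ 0x421D2  — 2 lookups

Access #0 fault: NONE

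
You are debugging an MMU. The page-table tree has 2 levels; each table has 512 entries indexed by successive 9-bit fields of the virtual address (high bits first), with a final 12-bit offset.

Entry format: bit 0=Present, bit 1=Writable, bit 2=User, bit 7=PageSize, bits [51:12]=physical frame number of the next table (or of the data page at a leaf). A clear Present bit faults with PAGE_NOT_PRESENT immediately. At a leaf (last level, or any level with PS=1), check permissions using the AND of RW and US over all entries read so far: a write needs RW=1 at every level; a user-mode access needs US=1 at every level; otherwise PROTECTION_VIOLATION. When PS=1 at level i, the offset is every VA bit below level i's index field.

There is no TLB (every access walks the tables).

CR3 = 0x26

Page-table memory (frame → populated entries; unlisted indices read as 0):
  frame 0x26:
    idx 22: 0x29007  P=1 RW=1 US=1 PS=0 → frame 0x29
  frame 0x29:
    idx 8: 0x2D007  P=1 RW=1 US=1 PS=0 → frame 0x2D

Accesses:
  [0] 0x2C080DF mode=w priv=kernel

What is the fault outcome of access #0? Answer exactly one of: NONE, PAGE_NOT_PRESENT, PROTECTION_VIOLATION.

Per-access translation:
#0 VA=0x2C080DF (w,kernel):
  [0] read 0x26 idx=22: raw=0x29007 flags P=1 W=1 U=1 S=0
  [1] read 0x29 idx=8: raw=0x2D007 flags P=1 W=1 U=1 S=0
  → PA=0x2D0DF  (2 entries read)

Access #0 fault: NONE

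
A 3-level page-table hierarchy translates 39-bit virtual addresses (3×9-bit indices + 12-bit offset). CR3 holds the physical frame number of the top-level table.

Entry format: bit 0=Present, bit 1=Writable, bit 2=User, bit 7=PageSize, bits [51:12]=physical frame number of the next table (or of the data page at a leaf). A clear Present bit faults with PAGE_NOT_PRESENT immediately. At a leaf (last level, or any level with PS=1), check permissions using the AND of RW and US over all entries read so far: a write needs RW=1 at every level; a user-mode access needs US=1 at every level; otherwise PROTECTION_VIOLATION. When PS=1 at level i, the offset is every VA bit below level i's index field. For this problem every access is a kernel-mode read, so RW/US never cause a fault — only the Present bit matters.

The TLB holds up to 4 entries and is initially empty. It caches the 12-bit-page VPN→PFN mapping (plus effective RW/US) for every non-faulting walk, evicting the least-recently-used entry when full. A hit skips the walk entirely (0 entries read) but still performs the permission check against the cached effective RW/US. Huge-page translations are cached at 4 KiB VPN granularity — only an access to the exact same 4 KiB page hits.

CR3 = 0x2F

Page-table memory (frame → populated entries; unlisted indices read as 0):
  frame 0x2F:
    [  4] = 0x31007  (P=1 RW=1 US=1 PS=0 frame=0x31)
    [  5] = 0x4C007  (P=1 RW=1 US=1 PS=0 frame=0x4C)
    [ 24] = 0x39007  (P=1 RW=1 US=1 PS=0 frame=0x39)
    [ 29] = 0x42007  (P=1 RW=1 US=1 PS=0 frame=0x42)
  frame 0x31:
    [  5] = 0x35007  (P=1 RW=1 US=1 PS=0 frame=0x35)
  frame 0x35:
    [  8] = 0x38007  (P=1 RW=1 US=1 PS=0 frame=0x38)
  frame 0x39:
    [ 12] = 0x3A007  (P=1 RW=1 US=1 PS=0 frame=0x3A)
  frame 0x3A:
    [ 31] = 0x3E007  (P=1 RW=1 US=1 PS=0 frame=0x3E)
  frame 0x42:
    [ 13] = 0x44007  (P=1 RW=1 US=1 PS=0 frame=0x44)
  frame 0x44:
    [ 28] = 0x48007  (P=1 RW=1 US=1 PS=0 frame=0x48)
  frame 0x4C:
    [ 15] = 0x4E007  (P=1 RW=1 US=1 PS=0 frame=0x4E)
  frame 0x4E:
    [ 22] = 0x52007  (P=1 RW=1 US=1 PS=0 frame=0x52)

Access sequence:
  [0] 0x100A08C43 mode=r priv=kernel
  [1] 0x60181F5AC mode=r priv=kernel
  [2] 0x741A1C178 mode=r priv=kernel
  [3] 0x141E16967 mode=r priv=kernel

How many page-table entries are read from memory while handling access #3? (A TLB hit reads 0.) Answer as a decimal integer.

Trace:
#0 VA=0x100A08C43 (r,kernel):
  L0 @0x2F[4] → 0x31007  P=1,RW=1,US=1,PS=0
  L1 @0x31[5] → 0x35007  P=1,RW=1,US=1,PS=0
  L2 @0x35[8] → 0x38007  P=1,RW=1,US=1,PS=0
  ⇒ phys 0x38C43  [3 reads]
#1 VA=0x60181F5AC (r,kernel):
  L0 @0x2F[24] → 0x39007  P=1,RW=1,US=1,PS=0
  L1 @0x39[12] → 0x3A007  P=1,RW=1,US=1,PS=0
  L2 @0x3A[31] → 0x3E007  P=1,RW=1,US=1,PS=0
  ⇒ phys 0x3E5AC  [3 reads]
#2 VA=0x741A1C178 (r,kernel):
  L0 @0x2F[29] → 0x42007  P=1,RW=1,US=1,PS=0
  L1 @0x42[13] → 0x44007  P=1,RW=1,US=1,PS=0
  L2 @0x44[28] → 0x48007  P=1,RW=1,US=1,PS=0
  ⇒ phys 0x48178  [3 reads]
#3 VA=0x141E16967 (r,kernel):
  L0 @0x2F[5] → 0x4C007  P=1,RW=1,US=1,PS=0
  L1 @0x4C[15] → 0x4E007  P=1,RW=1,US=1,PS=0
  L2 @0x4E[22] → 0x52007  P=1,RW=1,US=1,PS=0
  ⇒ phys 0x52967  [3 reads]

Entries read for #3: 3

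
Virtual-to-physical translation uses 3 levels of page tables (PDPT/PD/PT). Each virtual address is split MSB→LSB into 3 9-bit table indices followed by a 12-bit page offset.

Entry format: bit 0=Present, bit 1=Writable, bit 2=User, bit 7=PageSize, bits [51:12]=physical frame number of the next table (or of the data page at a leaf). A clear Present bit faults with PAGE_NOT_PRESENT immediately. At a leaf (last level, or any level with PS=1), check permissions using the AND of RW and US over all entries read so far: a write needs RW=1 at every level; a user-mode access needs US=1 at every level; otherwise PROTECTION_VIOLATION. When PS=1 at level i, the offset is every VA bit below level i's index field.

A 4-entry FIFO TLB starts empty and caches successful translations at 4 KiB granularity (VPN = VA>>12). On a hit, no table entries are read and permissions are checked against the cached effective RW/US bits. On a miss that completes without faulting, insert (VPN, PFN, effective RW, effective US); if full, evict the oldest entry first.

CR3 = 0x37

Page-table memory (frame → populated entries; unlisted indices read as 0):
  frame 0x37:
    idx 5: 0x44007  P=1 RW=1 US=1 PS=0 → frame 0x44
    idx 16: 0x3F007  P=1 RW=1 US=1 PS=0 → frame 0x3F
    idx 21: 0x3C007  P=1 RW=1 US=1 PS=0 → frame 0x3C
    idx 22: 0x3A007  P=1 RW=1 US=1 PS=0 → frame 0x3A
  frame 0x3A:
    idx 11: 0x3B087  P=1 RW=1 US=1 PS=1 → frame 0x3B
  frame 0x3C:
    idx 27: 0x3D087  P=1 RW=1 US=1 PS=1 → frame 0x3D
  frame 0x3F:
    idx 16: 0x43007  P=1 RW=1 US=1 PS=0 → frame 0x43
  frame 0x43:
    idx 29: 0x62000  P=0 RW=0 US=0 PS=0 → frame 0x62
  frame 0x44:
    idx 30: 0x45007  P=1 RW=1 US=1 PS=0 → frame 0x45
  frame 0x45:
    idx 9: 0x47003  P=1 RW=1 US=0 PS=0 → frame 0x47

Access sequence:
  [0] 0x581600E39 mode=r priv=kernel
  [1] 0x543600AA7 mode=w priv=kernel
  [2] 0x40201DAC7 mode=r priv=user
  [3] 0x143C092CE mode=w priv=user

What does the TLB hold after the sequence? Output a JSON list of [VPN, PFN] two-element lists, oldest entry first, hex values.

Trace:
#0 VA=0x581600E39 (r,kernel):
  lvl0: tbl 0x37, slot 22 ⇒ 0x3A007 (P1/RW1/US1/PS0)
  lvl1: tbl 0x3A, slot 11 ⇒ 0x3B087 (P1/RW1/US1/PS1)
  ✓ 0x3BE39 (huge @L1)  — 2 lookups
#1 VA=0x543600AA7 (w,kernel):
  lvl0: tbl 0x37, slot 21 ⇒ 0x3C007 (P1/RW1/US1/PS0)
  lvl1: tbl 0x3C, slot 27 ⇒ 0x3D087 (P1/RW1/US1/PS1)
  ✓ 0x3DAA7 (huge @L1)  — 2 lookups
#2 VA=0x40201DAC7 (r,user):
  lvl0: tbl 0x37, slot 16 ⇒ 0x3F007 (P1/RW1/US1/PS0)
  lvl1: tbl 0x3F, slot 16 ⇒ 0x43007 (P1/RW1/US1/PS0)
  lvl2: tbl 0x43, slot 29 ⇒ 0x62000 (P0/RW0/US0/PS0)
  ✗ PAGE_NOT_PRESENT  [3 reads]
#3 VA=0x143C092CE (w,user):
  lvl0: tbl 0x37, slot 5 ⇒ 0x44007 (P1/RW1/US1/PS0)
  lvl1: tbl 0x44, slot 30 ⇒ 0x45007 (P1/RW1/US1/PS0)
  lvl2: tbl 0x45, slot 9 ⇒ 0x47003 (P1/RW1/US0/PS0)
  ✗ PROTECTION_VIOLATION  [3 reads]

TLB: [["0x581600", "0x3B"], ["0x543600", "0x3D"]]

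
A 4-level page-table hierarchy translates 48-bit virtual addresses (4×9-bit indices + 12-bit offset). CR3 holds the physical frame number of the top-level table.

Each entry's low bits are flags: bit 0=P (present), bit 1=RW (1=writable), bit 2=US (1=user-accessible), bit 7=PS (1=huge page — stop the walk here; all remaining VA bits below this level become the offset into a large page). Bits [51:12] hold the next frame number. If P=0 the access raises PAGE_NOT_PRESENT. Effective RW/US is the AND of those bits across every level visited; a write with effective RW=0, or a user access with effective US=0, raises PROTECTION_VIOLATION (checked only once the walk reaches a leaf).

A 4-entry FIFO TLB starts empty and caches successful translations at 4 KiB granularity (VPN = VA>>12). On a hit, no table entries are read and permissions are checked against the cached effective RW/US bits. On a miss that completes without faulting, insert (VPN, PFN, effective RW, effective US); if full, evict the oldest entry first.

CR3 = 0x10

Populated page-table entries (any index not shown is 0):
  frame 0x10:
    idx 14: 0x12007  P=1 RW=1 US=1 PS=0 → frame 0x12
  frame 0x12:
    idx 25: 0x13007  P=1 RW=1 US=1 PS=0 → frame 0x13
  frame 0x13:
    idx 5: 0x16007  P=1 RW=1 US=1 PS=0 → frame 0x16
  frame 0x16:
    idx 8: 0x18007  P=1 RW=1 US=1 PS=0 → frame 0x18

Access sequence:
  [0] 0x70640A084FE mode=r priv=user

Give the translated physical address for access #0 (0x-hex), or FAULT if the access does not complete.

Walk each access:
#0 VA=0x70640A084FE (r,user):
  L0 @0x10[14] → 0x12007  P=1,RW=1,US=1,PS=0
  L1 @0x12[25] → 0x13007  P=1,RW=1,US=1,PS=0
  L2 @0x13[5] → 0x16007  P=1,RW=1,US=1,PS=0
  L3 @0x16[8] → 0x18007  P=1,RW=1,US=1,PS=0
  ⇒ phys 0x184FE  [4 reads]

Access #0 PA: 0x184FE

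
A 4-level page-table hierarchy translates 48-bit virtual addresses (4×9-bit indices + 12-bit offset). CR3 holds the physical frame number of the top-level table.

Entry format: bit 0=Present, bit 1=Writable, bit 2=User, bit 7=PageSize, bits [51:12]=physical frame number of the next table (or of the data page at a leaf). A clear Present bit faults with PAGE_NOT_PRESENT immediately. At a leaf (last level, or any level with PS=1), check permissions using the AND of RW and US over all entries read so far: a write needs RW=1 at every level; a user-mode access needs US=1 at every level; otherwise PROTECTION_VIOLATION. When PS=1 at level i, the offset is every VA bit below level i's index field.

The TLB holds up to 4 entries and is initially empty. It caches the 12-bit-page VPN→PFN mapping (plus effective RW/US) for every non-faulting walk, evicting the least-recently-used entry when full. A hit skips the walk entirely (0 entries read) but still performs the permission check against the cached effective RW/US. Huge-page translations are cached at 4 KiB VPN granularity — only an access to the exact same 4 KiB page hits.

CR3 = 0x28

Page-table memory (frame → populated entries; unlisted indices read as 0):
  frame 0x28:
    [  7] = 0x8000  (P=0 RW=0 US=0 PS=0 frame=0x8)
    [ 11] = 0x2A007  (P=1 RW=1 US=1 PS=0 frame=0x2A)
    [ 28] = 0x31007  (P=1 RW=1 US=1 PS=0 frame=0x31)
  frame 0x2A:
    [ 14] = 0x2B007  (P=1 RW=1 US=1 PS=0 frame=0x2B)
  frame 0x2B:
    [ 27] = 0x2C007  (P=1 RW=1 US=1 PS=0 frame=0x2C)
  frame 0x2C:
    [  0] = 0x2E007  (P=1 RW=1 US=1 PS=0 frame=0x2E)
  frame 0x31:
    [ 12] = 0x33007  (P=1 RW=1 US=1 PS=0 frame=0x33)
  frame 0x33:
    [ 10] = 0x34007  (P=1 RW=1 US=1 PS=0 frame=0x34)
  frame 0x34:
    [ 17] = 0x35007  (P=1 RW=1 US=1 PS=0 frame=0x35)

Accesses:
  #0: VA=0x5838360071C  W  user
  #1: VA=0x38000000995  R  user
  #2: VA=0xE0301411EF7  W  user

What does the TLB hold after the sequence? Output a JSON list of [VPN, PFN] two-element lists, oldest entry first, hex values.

Per-access translation:
#0 VA=0x5838360071C (w,user):
  [0] read 0x28 idx=11: raw=0x2A007 flags P=1 W=1 U=1 S=0
  [1] read 0x2A idx=14: raw=0x2B007 flags P=1 W=1 U=1 S=0
  [2] read 0x2B idx=27: raw=0x2C007 flags P=1 W=1 U=1 S=0
  [3] read 0x2C idx=0: raw=0x2E007 flags P=1 W=1 U=1 S=0
  → PA=0x2E71C  (4 entries read)
#1 VA=0x38000000995 (r,user):
  [0] read 0x28 idx=7: raw=0x8000 flags P=0 W=0 U=0 S=0
  ⇒ fault: PAGE_NOT_PRESENT  — 1 lookups
#2 VA=0xE0301411EF7 (w,user):
  [0] read 0x28 idx=28: raw=0x31007 flags P=1 W=1 U=1 S=0
  [1] read 0x31 idx=12: raw=0x33007 flags P=1 W=1 U=1 S=0
  [2] read 0x33 idx=10: raw=0x34007 flags P=1 W=1 U=1 S=0
  [3] read 0x34 idx=17: raw=0x35007 flags P=1 W=1 U=1 S=0
  → PA=0x35EF7  (4 entries read)

TLB: [["0x58383600", "0x2E"], ["0xE0301411", "0x35"]]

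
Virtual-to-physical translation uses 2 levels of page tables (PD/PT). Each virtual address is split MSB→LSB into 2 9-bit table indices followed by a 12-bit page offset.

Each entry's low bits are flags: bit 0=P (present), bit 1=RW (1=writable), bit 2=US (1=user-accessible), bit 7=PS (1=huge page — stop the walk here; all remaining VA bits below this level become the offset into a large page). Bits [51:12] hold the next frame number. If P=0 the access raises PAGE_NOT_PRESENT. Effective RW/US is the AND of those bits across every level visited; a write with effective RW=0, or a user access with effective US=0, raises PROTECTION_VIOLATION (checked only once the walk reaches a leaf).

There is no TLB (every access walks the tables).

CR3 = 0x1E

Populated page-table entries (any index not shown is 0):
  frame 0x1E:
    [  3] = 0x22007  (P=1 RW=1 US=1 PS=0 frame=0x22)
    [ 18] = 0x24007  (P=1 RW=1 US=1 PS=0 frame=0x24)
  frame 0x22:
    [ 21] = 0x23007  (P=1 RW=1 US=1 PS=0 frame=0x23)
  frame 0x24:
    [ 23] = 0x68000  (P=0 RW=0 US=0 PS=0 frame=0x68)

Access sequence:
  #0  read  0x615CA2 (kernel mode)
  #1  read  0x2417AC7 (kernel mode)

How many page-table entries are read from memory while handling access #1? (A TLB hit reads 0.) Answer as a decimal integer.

Trace:
#0 VA=0x615CA2 (r,kernel):
  lvl0: tbl 0x1E, slot 3 ⇒ 0x22007 (P1/RW1/US1/PS0)
  lvl1: tbl 0x22, slot 21 ⇒ 0x23007 (P1/RW1/US1/PS0)
  ⇒ phys 0x23CA2  [2 reads]
#1 VA=0x2417AC7 (r,kernel):
  lvl0: tbl 0x1E, slot 18 ⇒ 0x24007 (P1/RW1/US1/PS0)
  lvl1: tbl 0x24, slot 23 ⇒ 0x68000 (P0/RW0/US0/PS0)
  → PAGE_NOT_PRESENT  (2 entries read)

Entries read for #1: 2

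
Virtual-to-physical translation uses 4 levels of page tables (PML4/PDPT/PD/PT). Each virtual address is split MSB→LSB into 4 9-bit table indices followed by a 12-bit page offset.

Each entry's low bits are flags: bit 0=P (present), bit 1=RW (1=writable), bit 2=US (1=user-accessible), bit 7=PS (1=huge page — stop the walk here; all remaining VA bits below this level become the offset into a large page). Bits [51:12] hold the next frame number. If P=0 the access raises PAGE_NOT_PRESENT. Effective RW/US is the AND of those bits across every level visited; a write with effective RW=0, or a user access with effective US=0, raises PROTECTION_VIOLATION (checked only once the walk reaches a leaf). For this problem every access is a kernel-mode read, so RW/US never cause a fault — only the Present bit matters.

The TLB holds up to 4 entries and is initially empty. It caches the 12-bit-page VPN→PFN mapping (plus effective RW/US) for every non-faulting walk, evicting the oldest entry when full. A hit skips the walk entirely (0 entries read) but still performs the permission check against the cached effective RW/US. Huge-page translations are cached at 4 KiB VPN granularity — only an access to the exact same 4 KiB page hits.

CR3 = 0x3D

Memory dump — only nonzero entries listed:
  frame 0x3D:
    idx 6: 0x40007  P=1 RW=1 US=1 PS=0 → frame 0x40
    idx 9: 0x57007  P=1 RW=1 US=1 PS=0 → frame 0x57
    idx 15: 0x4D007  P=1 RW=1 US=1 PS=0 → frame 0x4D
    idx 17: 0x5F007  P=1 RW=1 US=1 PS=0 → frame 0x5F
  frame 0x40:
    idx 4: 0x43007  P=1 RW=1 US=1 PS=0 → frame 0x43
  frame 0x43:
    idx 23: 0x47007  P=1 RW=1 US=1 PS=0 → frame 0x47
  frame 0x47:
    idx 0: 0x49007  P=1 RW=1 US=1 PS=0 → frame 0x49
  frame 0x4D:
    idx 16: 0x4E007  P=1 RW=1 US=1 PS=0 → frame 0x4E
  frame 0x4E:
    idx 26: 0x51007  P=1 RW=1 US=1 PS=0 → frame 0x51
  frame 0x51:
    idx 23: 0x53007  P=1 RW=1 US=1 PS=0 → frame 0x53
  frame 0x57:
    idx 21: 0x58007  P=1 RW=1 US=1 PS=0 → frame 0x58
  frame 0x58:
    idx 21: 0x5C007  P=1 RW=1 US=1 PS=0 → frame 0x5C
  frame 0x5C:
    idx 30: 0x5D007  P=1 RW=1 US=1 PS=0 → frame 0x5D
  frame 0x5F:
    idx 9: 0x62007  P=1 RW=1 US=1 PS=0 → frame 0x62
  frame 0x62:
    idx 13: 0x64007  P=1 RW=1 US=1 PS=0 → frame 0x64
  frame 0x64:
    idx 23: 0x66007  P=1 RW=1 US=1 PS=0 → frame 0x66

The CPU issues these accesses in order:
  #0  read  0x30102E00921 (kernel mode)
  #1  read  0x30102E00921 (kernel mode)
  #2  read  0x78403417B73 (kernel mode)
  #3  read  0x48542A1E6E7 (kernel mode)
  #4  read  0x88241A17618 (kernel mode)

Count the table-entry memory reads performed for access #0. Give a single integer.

Trace:
#0 VA=0x30102E00921 (r,kernel):
  lvl0: tbl 0x3D, slot 6 ⇒ 0x40007 (P1/RW1/US1/PS0)
  lvl1: tbl 0x40, slot 4 ⇒ 0x43007 (P1/RW1/US1/PS0)
  lvl2: tbl 0x43, slot 23 ⇒ 0x47007 (P1/RW1/US1/PS0)
  lvl3: tbl 0x47, slot 0 ⇒ 0x49007 (P1/RW1/US1/PS0)
  ✓ 0x49921  — 4 lookups
#1 VA=0x30102E00921 (r,kernel):
  TLB hit vpn=0x30102E00 → PA=0x49921
#2 VA=0x78403417B73 (r,kernel):
  lvl0: tbl 0x3D, slot 15 ⇒ 0x4D007 (P1/RW1/US1/PS0)
  lvl1: tbl 0x4D, slot 16 ⇒ 0x4E007 (P1/RW1/US1/PS0)
  lvl2: tbl 0x4E, slot 26 ⇒ 0x51007 (P1/RW1/US1/PS0)
  lvl3: tbl 0x51, slot 23 ⇒ 0x53007 (P1/RW1/US1/PS0)
  ✓ 0x53B73  — 4 lookups
#3 VA=0x48542A1E6E7 (r,kernel):
  lvl0: tbl 0x3D, slot 9 ⇒ 0x57007 (P1/RW1/US1/PS0)
  lvl1: tbl 0x57, slot 21 ⇒ 0x58007 (P1/RW1/US1/PS0)
  lvl2: tbl 0x58, slot 21 ⇒ 0x5C007 (P1/RW1/US1/PS0)
  lvl3: tbl 0x5C, slot 30 ⇒ 0x5D007 (P1/RW1/US1/PS0)
  ✓ 0x5D6E7  — 4 lookups
#4 VA=0x88241A17618 (r,kernel):
  lvl0: tbl 0x3D, slot 17 ⇒ 0x5F007 (P1/RW1/US1/PS0)
  lvl1: tbl 0x5F, slot 9 ⇒ 0x62007 (P1/RW1/US1/PS0)
  lvl2: tbl 0x62, slot 13 ⇒ 0x64007 (P1/RW1/US1/PS0)
  lvl3: tbl 0x64, slot 23 ⇒ 0x66007 (P1/RW1/US1/PS0)
  ✓ 0x66618  — 4 lookups

Entries read for #0: 4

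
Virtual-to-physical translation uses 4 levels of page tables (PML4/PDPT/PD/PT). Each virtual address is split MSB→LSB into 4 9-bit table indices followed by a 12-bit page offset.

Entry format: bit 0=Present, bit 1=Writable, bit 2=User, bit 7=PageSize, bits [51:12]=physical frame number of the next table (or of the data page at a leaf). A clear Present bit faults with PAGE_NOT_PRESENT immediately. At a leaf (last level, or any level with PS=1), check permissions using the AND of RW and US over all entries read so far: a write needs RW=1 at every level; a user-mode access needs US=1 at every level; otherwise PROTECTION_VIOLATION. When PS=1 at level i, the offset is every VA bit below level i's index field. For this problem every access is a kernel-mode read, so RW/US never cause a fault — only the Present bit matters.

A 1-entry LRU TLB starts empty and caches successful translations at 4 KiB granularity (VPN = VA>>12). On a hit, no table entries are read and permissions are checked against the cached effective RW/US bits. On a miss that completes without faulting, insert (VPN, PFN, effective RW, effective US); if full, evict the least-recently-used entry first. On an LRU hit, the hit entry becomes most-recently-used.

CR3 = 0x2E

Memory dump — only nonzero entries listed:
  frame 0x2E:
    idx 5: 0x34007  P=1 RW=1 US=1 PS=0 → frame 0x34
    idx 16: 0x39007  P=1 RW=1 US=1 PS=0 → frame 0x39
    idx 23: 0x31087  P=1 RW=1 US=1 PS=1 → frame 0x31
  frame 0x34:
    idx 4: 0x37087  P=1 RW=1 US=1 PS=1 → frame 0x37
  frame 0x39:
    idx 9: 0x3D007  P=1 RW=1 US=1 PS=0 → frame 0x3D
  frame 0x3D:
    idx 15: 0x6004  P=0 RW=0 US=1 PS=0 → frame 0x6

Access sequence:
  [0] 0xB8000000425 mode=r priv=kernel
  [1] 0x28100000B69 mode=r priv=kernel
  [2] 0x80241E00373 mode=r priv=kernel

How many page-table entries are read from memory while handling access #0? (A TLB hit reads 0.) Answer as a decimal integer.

Walk each access:
#0 VA=0xB8000000425 (r,kernel):
  L0 @0x2E[23] → 0x31087  P=1,RW=1,US=1,PS=1
  ✓ 0x31425 (huge @L0)  — 1 lookups
#1 VA=0x28100000B69 (r,kernel):
  L0 @0x2E[5] → 0x34007  P=1,RW=1,US=1,PS=0
  L1 @0x34[4] → 0x37087  P=1,RW=1,US=1,PS=1
  ✓ 0x37B69 (huge @L1)  — 2 lookups
#2 VA=0x80241E00373 (r,kernel):
  L0 @0x2E[16] → 0x39007  P=1,RW=1,US=1,PS=0
  L1 @0x39[9] → 0x3D007  P=1,RW=1,US=1,PS=0
  L2 @0x3D[15] → 0x6004  P=0,RW=0,US=1,PS=0
  ⇒ fault: PAGE_NOT_PRESENT  — 3 lookups

Entries read for #0: 1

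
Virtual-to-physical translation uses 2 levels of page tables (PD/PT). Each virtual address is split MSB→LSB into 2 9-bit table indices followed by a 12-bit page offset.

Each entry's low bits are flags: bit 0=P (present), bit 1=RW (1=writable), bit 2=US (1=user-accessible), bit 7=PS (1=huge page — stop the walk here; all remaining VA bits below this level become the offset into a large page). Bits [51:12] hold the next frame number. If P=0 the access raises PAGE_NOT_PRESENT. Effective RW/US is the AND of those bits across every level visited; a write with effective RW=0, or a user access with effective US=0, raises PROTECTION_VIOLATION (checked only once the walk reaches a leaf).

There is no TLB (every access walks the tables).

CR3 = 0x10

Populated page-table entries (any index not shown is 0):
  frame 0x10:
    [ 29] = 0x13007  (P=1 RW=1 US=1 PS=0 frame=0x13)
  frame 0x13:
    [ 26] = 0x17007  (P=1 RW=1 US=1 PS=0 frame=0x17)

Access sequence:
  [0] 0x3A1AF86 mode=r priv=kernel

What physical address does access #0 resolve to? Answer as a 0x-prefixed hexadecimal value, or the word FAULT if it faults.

Per-access translation:
#0 VA=0x3A1AF86 (r,kernel):
  L0 @0x10[29] → 0x13007  P=1,RW=1,US=1,PS=0
  L1 @0x13[26] → 0x17007  P=1,RW=1,US=1,PS=0
  → PA=0x17F86  (2 entries read)

Access #0 PA: 0x17F86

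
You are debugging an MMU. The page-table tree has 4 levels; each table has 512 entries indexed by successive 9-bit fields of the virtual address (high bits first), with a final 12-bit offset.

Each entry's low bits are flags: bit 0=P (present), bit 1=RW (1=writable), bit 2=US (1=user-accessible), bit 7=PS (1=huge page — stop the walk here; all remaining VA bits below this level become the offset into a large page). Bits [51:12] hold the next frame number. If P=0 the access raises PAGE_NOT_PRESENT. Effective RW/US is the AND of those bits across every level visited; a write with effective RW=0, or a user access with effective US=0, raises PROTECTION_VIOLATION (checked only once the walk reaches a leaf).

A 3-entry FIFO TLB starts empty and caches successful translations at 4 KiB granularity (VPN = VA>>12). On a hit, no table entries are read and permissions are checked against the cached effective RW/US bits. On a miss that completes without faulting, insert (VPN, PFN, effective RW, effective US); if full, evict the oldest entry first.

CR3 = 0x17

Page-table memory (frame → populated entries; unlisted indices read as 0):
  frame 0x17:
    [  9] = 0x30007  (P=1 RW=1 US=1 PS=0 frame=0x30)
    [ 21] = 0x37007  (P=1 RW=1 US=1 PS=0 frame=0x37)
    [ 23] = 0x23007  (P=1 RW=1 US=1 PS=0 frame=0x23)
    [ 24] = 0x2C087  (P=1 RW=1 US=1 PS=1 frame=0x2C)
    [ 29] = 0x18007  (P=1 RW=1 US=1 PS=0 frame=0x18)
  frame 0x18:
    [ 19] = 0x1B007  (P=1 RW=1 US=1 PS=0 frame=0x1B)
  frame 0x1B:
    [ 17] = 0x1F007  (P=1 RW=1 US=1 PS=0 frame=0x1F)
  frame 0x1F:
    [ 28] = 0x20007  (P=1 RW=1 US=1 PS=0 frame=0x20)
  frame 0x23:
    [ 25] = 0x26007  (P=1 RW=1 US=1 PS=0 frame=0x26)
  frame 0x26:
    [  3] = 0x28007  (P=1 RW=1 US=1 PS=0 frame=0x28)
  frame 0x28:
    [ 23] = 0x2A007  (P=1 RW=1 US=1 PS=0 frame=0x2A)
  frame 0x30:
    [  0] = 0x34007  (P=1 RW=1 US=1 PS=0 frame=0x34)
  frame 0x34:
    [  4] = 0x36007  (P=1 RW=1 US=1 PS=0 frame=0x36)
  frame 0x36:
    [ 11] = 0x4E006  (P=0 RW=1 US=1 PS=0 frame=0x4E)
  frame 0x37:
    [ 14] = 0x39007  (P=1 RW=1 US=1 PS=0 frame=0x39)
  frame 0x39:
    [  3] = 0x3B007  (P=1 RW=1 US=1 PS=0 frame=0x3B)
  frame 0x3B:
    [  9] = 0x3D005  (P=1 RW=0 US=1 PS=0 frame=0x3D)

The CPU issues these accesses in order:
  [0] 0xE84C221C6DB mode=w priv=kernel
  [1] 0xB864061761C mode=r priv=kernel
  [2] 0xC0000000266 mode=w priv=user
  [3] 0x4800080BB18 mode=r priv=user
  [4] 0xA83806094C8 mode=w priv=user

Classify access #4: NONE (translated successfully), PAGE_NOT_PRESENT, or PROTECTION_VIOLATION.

Walk each access:
#0 VA=0xE84C221C6DB (w,kernel):
  lvl0: tbl 0x17, slot 29 ⇒ 0x18007 (P1/RW1/US1/PS0)
  lvl1: tbl 0x18, slot 19 ⇒ 0x1B007 (P1/RW1/US1/PS0)
  lvl2: tbl 0x1B, slot 17 ⇒ 0x1F007 (P1/RW1/US1/PS0)
  lvl3: tbl 0x1F, slot 28 ⇒ 0x20007 (P1/RW1/US1/PS0)
  ✓ 0x206DB  — 4 lookups
#1 VA=0xB864061761C (r,kernel):
  lvl0: tbl 0x17, slot 23 ⇒ 0x23007 (P1/RW1/US1/PS0)
  lvl1: tbl 0x23, slot 25 ⇒ 0x26007 (P1/RW1/US1/PS0)
  lvl2: tbl 0x26, slot 3 ⇒ 0x28007 (P1/RW1/US1/PS0)
  lvl3: tbl 0x28, slot 23 ⇒ 0x2A007 (P1/RW1/US1/PS0)
  ✓ 0x2A61C  — 4 lookups
#2 VA=0xC0000000266 (w,user):
  lvl0: tbl 0x17, slot 24 ⇒ 0x2C087 (P1/RW1/US1/PS1)
  ✓ 0x2C266 (huge @L0)  — 1 lookups
#3 VA=0x4800080BB18 (r,user):
  lvl0: tbl 0x17, slot 9 ⇒ 0x30007 (P1/RW1/US1/PS0)
  lvl1: tbl 0x30, slot 0 ⇒ 0x34007 (P1/RW1/US1/PS0)
  lvl2: tbl 0x34, slot 4 ⇒ 0x36007 (P1/RW1/US1/PS0)
  lvl3: tbl 0x36, slot 11 ⇒ 0x4E006 (P0/RW1/US1/PS0)
  → PAGE_NOT_PRESENT  (4 entries read)
#4 VA=0xA83806094C8 (w,user):
  lvl0: tbl 0x17, slot 21 ⇒ 0x37007 (P1/RW1/US1/PS0)
  lvl1: tbl 0x37, slot 14 ⇒ 0x39007 (P1/RW1/US1/PS0)
  lvl2: tbl 0x39, slot 3 ⇒ 0x3B007 (P1/RW1/US1/PS0)
  lvl3: tbl 0x3B, slot 9 ⇒ 0x3D005 (P1/RW0/US1/PS0)
  → PROTECTION_VIOLATION  (4 entries read)

Access #4 fault: PROTECTION_VIOLATION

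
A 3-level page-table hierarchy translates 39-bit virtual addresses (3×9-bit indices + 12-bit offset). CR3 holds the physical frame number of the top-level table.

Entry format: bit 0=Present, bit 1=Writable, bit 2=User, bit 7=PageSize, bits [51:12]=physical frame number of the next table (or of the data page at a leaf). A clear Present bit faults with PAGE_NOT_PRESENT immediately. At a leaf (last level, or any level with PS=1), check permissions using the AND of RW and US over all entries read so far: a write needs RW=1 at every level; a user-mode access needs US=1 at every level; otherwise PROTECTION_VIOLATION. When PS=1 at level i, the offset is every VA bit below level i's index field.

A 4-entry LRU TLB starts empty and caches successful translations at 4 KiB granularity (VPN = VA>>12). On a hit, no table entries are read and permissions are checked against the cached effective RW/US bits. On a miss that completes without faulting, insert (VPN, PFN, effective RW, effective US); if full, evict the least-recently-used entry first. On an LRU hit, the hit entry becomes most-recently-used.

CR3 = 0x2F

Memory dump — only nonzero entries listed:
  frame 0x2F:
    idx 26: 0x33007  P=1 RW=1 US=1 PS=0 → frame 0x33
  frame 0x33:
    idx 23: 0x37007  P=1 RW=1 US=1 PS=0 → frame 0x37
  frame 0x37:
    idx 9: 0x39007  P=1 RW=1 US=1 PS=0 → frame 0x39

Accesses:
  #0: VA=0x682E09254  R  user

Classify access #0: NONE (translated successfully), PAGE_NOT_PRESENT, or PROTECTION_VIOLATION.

Per-access translation:
#0 VA=0x682E09254 (r,user):
  lvl0: tbl 0x2F, slot 26 ⇒ 0x33007 (P1/RW1/US1/PS0)
  lvl1: tbl 0x33, slot 23 ⇒ 0x37007 (P1/RW1/US1/PS0)
  lvl2: tbl 0x37, slot 9 ⇒ 0x39007 (P1/RW1/US1/PS0)
  → PA=0x39254  (3 entries read)

Access #0 fault: NONE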